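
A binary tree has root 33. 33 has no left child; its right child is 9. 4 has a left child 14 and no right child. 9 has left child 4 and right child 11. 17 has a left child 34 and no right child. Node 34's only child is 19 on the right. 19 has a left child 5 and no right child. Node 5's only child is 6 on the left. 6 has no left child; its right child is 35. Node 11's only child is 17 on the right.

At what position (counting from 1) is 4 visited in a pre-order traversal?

Pre-order visits the node, then its left subtree, then its right subtree.
Visit 33.
At 33: no left child.
At 33: go right to 9.
  Visit 9.
  At 9: go left to 4.
    Visit 4.
    At 4: go left to 14.
      14 is a leaf — visit 14.
    At 4: no right child.
  At 9: go right to 11.
    Visit 11.
    At 11: no left child.
    At 11: go right to 17.
      Visit 17.
      At 17: go left to 34.
        Visit 34.
        At 34: no left child.
        At 34: go right to 19.
          Visit 19.
          At 19: go left to 5.
            Visit 5.
            At 5: go left to 6.
              Visit 6.
              At 6: no left child.
              At 6: go right to 35.
                35 is a leaf — visit 35.
            At 5: no right child.
          At 19: no right child.
      At 17: no right child.
Full pre-order sequence: 33, 9, 4, 14, 11, 17, 34, 19, 5, 6, 35.

3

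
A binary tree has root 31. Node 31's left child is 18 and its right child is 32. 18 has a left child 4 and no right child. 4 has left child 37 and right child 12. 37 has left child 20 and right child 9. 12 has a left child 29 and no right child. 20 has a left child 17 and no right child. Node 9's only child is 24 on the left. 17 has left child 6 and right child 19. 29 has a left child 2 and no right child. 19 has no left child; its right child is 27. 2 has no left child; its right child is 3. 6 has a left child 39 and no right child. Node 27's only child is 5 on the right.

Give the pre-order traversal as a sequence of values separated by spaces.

31 18 4 37 20 17 6 39 19 27 5 9 24 12 29 2 3 32

Pre-order visits the node, then its left subtree, then its right subtree.
Visit 31.
At 31: go left to 18.
  Visit 18.
  At 18: go left to 4.
    Visit 4.
    At 4: go left to 37.
      Visit 37.
      At 37: go left to 20.
        Visit 20.
        At 20: go left to 17.
          Visit 17.
          At 17: go left to 6.
            Visit 6.
            At 6: go left to 39.
              39 is a leaf — visit 39.
            At 6: no right child.
          At 17: go right to 19.
            Visit 19.
            At 19: no left child.
            At 19: go right to 27.
              Visit 27.
              At 27: no left child.
              At 27: go right to 5.
                5 is a leaf — visit 5.
        At 20: no right child.
      At 37: go right to 9.
        Visit 9.
        At 9: go left to 24.
          24 is a leaf — visit 24.
        At 9: no right child.
    At 4: go right to 12.
      Visit 12.
      At 12: go left to 29.
        Visit 29.
        At 29: go left to 2.
          Visit 2.
          At 2: no left child.
          At 2: go right to 3.
            3 is a leaf — visit 3.
        At 29: no right child.
      At 12: no right child.
  At 18: no right child.
At 31: go right to 32.
  32 is a leaf — visit 32.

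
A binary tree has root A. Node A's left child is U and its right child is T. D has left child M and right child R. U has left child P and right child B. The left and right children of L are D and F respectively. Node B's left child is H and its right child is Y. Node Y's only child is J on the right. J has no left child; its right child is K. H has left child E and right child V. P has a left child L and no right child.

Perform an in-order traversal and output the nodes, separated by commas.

M, D, R, L, F, P, U, E, H, V, B, Y, J, K, A, T

In-order visits the left subtree, then the node, then the right subtree.
At A: go left to U.
  At U: go left to P.
    At P: go left to L.
      At L: go left to D.
        At D: go left to M.
          M is a leaf — visit M.
        Visit D.
        At D: go right to R.
          R is a leaf — visit R.
      Visit L.
      At L: go right to F.
        F is a leaf — visit F.
    Visit P.
    At P: no right child.
  Visit U.
  At U: go right to B.
    At B: go left to H.
      At H: go left to E.
        E is a leaf — visit E.
      Visit H.
      At H: go right to V.
        V is a leaf — visit V.
    Visit B.
    At B: go right to Y.
      At Y: no left child.
      Visit Y.
      At Y: go right to J.
        At J: no left child.
        Visit J.
        At J: go right to K.
          K is a leaf — visit K.
Visit A.
At A: go right to T.
  T is a leaf — visit T.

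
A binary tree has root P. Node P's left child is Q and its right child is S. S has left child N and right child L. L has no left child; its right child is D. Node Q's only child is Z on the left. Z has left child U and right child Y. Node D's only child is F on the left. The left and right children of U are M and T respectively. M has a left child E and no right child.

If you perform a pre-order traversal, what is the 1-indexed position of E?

6

Pre-order visits the node, then its left subtree, then its right subtree.
Visit P.
At P: go left to Q.
  Visit Q.
  At Q: go left to Z.
    Visit Z.
    At Z: go left to U.
      Visit U.
      At U: go left to M.
        Visit M.
        At M: go left to E.
          E is a leaf — visit E.
        At M: no right child.
      At U: go right to T.
        T is a leaf — visit T.
    At Z: go right to Y.
      Y is a leaf — visit Y.
  At Q: no right child.
At P: go right to S.
  Visit S.
  At S: go left to N.
    N is a leaf — visit N.
  At S: go right to L.
    Visit L.
    At L: no left child.
    At L: go right to D.
      Visit D.
      At D: go left to F.
        F is a leaf — visit F.
      At D: no right child.
Full pre-order sequence: P, Q, Z, U, M, E, T, Y, S, N, L, D, F.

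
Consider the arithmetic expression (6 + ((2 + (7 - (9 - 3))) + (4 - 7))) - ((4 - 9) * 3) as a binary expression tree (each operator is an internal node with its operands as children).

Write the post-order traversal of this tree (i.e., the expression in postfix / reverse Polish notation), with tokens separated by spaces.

Post-order on an expression tree gives postfix notation: for each operator, emit left operand, right operand, then the operator.

6 2 7 9 3 - - + 4 7 - + + 4 9 - 3 * -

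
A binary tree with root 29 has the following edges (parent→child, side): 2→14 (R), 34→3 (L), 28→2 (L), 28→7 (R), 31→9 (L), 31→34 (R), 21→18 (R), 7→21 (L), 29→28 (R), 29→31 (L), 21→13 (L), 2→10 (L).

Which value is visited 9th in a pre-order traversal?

Pre-order visits the node, then its left subtree, then its right subtree.
Visit 29.
At 29: go left to 31.
  Visit 31.
  At 31: go left to 9.
    9 is a leaf — visit 9.
  At 31: go right to 34.
    Visit 34.
    At 34: go left to 3.
      3 is a leaf — visit 3.
    At 34: no right child.
At 29: go right to 28.
  Visit 28.
  At 28: go left to 2.
    Visit 2.
    At 2: go left to 10.
      10 is a leaf — visit 10.
    At 2: go right to 14.
      14 is a leaf — visit 14.
  At 28: go right to 7.
    Visit 7.
    At 7: go left to 21.
      Visit 21.
      At 21: go left to 13.
        13 is a leaf — visit 13.
      At 21: go right to 18.
        18 is a leaf — visit 18.
    At 7: no right child.
Full pre-order sequence: 29, 31, 9, 34, 3, 28, 2, 10, 14, 7, 21, 13, 18.

14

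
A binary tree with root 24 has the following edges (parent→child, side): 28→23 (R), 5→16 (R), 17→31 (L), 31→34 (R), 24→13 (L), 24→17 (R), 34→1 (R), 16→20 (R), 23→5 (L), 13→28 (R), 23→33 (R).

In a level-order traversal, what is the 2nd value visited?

Level-order visits nodes level by level from the root, left to right within each level.
Level 0: 24
Level 1: 13, 17
Level 2: 28, 31
Level 3: 23, 34
Level 4: 5, 33, 1
Level 5: 16
Level 6: 20
Full level-order sequence: 24, 13, 17, 28, 31, 23, 34, 5, 33, 1, 16, 20.

13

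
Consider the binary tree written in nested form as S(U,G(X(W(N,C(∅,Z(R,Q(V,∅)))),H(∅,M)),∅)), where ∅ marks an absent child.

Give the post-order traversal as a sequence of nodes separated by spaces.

U N R V Q Z C W M H X G S

Post-order visits the left subtree, then the right subtree, then the node.
At S: go left to U.
  U is a leaf — visit U.
At S: go right to G.
  At G: go left to X.
    At X: go left to W.
      At W: go left to N.
        N is a leaf — visit N.
      At W: go right to C.
        At C: no left child.
        At C: go right to Z.
          At Z: go left to R.
            R is a leaf — visit R.
          At Z: go right to Q.
            At Q: go left to V.
              V is a leaf — visit V.
            At Q: no right child.
            Visit Q.
          Visit Z.
        Visit C.
      Visit W.
    At X: go right to H.
      At H: no left child.
      At H: go right to M.
        M is a leaf — visit M.
      Visit H.
    Visit X.
  At G: no right child.
  Visit G.
Visit S.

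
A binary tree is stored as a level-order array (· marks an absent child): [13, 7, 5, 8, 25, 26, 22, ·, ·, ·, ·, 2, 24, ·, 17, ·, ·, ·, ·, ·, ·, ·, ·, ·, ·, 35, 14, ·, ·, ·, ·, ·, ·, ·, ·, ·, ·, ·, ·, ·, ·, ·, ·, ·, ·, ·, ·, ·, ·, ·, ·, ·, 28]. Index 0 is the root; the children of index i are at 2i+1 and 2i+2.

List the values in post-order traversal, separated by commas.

Post-order visits the left subtree, then the right subtree, then the node.
At 13: go left to 7.
  At 7: go left to 8.
    8 is a leaf — visit 8.
  At 7: go right to 25.
    25 is a leaf — visit 25.
  Visit 7.
At 13: go right to 5.
  At 5: go left to 26.
    At 26: go left to 2.
      2 is a leaf — visit 2.
    At 26: go right to 24.
      At 24: go left to 35.
        At 35: no left child.
        At 35: go right to 28.
          28 is a leaf — visit 28.
        Visit 35.
      At 24: go right to 14.
        14 is a leaf — visit 14.
      Visit 24.
    Visit 26.
  At 5: go right to 22.
    At 22: no left child.
    At 22: go right to 17.
      17 is a leaf — visit 17.
    Visit 22.
  Visit 5.
Visit 13.

8, 25, 7, 2, 28, 35, 14, 24, 26, 17, 22, 5, 13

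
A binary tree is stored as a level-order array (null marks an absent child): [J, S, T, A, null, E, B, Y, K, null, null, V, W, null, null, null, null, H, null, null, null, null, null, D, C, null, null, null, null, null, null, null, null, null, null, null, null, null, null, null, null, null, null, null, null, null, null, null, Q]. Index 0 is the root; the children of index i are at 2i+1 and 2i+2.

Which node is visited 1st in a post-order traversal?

Post-order visits the left subtree, then the right subtree, then the node.
At J: go left to S.
  At S: go left to A.
    At A: go left to Y.
      Y is a leaf — visit Y.
    At A: go right to K.
      At K: go left to H.
        H is a leaf — visit H.
      At K: no right child.
      Visit K.
    Visit A.
  At S: no right child.
  Visit S.
At J: go right to T.
  At T: go left to E.
    At E: go left to V.
      At V: go left to D.
        At D: no left child.
        At D: go right to Q.
          Q is a leaf — visit Q.
        Visit D.
      At V: go right to C.
        C is a leaf — visit C.
      Visit V.
    At E: go right to W.
      W is a leaf — visit W.
    Visit E.
  At T: go right to B.
    B is a leaf — visit B.
  Visit T.
Visit J.
Full post-order sequence: Y, H, K, A, S, Q, D, C, V, W, E, B, T, J.

Y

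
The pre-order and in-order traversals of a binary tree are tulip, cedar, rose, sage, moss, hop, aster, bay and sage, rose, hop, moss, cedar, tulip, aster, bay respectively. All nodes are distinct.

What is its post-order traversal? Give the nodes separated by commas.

sage, hop, moss, rose, cedar, bay, aster, tulip

The first element of pre-order is the root; it splits in-order into left and right subtrees.
Root tulip: left subtree has 5 nodes {sage, rose, hop, moss, cedar}, right has 2 {aster, bay}.
  Root cedar: left subtree has 4 nodes {sage, rose, hop, moss}, right has 0 { }.
    Root rose: left subtree has 1 node {sage}, right has 2 {hop, moss}.
      Root moss: left subtree has 1 node {hop}, right has 0 { }.
  Root aster: left subtree has 0 nodes { }, right has 1 {bay}.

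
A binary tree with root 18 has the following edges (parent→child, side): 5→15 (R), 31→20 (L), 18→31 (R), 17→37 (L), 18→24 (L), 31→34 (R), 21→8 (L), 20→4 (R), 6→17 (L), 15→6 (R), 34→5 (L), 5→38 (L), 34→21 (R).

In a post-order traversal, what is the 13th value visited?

Post-order visits the left subtree, then the right subtree, then the node.
At 18: go left to 24.
  24 is a leaf — visit 24.
At 18: go right to 31.
  At 31: go left to 20.
    At 20: no left child.
    At 20: go right to 4.
      4 is a leaf — visit 4.
    Visit 20.
  At 31: go right to 34.
    At 34: go left to 5.
      At 5: go left to 38.
        38 is a leaf — visit 38.
      At 5: go right to 15.
        At 15: no left child.
        At 15: go right to 6.
          At 6: go left to 17.
            At 17: go left to 37.
              37 is a leaf — visit 37.
            At 17: no right child.
            Visit 17.
          At 6: no right child.
          Visit 6.
        Visit 15.
      Visit 5.
    At 34: go right to 21.
      At 21: go left to 8.
        8 is a leaf — visit 8.
      At 21: no right child.
      Visit 21.
    Visit 34.
  Visit 31.
Visit 18.
Full post-order sequence: 24, 4, 20, 38, 37, 17, 6, 15, 5, 8, 21, 34, 31, 18.

31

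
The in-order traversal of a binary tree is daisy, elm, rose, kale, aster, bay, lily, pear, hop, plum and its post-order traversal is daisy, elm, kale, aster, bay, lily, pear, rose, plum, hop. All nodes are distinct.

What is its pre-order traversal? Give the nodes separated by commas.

The last element of post-order is the root; it splits in-order into left and right subtrees.
Root hop: left subtree has 8 nodes {daisy, elm, rose, kale, aster, bay, lily, pear}, right has 1 {plum}.
  Root rose: left subtree has 2 nodes {daisy, elm}, right has 5 {kale, aster, bay, lily, pear}.
    Root elm: left subtree has 1 node {daisy}, right has 0 { }.
    Root pear: left subtree has 4 nodes {kale, aster, bay, lily}, right has 0 { }.
      Root lily: left subtree has 3 nodes {kale, aster, bay}, right has 0 { }.
        Root bay: left subtree has 2 nodes {kale, aster}, right has 0 { }.
          Root aster: left subtree has 1 node {kale}, right has 0 { }.

hop, rose, elm, daisy, pear, lily, bay, aster, kale, plum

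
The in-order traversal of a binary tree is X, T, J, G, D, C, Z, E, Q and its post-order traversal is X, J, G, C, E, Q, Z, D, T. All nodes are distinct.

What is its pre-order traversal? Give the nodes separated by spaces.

T X D G J Z C Q E

The last element of post-order is the root; it splits in-order into left and right subtrees.
Root T: left subtree has 1 node {X}, right has 7 {J, G, D, C, Z, E, Q}.
  Root D: left subtree has 2 nodes {J, G}, right has 4 {C, Z, E, Q}.
    Root G: left subtree has 1 node {J}, right has 0 { }.
    Root Z: left subtree has 1 node {C}, right has 2 {E, Q}.
      Root Q: left subtree has 1 node {E}, right has 0 { }.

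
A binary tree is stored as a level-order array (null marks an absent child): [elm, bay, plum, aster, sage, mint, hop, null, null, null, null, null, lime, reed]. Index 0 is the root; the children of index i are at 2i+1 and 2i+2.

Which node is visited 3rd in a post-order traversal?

Post-order visits the left subtree, then the right subtree, then the node.
At elm: go left to bay.
  At bay: go left to aster.
    aster is a leaf — visit aster.
  At bay: go right to sage.
    sage is a leaf — visit sage.
  Visit bay.
At elm: go right to plum.
  At plum: go left to mint.
    At mint: no left child.
    At mint: go right to lime.
      lime is a leaf — visit lime.
    Visit mint.
  At plum: go right to hop.
    At hop: go left to reed.
      reed is a leaf — visit reed.
    At hop: no right child.
    Visit hop.
  Visit plum.
Visit elm.
Full post-order sequence: aster, sage, bay, lime, mint, reed, hop, plum, elm.

bay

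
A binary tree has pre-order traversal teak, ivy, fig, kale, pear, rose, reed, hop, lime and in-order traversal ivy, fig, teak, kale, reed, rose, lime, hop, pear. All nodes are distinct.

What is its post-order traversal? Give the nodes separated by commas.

The first element of pre-order is the root; it splits in-order into left and right subtrees.
Root teak: left subtree has 2 nodes {ivy, fig}, right has 6 {kale, reed, rose, lime, hop, pear}.
  Root ivy: left subtree has 0 nodes { }, right has 1 {fig}.
  Root kale: left subtree has 0 nodes { }, right has 5 {reed, rose, lime, hop, pear}.
    Root pear: left subtree has 4 nodes {reed, rose, lime, hop}, right has 0 { }.
      Root rose: left subtree has 1 node {reed}, right has 2 {lime, hop}.
        Root hop: left subtree has 1 node {lime}, right has 0 { }.

fig, ivy, reed, lime, hop, rose, pear, kale, teak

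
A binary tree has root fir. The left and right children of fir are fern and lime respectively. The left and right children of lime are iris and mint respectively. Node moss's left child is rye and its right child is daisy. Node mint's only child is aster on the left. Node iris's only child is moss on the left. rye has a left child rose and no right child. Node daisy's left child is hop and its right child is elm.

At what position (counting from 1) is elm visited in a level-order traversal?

Level-order visits nodes level by level from the root, left to right within each level.
Level 0: fir
Level 1: fern, lime
Level 2: iris, mint
Level 3: moss, aster
Level 4: rye, daisy
Level 5: rose, hop, elm
Full level-order sequence: fir, fern, lime, iris, mint, moss, aster, rye, daisy, rose, hop, elm.

12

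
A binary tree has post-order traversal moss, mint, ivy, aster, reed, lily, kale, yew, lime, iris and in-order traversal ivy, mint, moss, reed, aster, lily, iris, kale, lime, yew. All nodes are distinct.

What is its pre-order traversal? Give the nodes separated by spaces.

The last element of post-order is the root; it splits in-order into left and right subtrees.
Root iris: left subtree has 6 nodes {ivy, mint, moss, reed, aster, lily}, right has 3 {kale, lime, yew}.
  Root lily: left subtree has 5 nodes {ivy, mint, moss, reed, aster}, right has 0 { }.
    Root reed: left subtree has 3 nodes {ivy, mint, moss}, right has 1 {aster}.
      Root ivy: left subtree has 0 nodes { }, right has 2 {mint, moss}.
        Root mint: left subtree has 0 nodes { }, right has 1 {moss}.
  Root lime: left subtree has 1 node {kale}, right has 1 {yew}.

iris lily reed ivy mint moss aster lime kale yew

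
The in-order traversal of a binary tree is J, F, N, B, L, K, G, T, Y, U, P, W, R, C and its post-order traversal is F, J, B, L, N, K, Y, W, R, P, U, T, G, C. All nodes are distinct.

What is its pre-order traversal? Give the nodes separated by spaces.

The last element of post-order is the root; it splits in-order into left and right subtrees.
Root C: left subtree has 13 nodes {J, F, N, B, L, K, G, T, Y, U, P, W, R}, right has 0 { }.
  Root G: left subtree has 6 nodes {J, F, N, B, L, K}, right has 6 {T, Y, U, P, W, R}.
    Root K: left subtree has 5 nodes {J, F, N, B, L}, right has 0 { }.
      Root N: left subtree has 2 nodes {J, F}, right has 2 {B, L}.
        Root J: left subtree has 0 nodes { }, right has 1 {F}.
        Root L: left subtree has 1 node {B}, right has 0 { }.
    Root T: left subtree has 0 nodes { }, right has 5 {Y, U, P, W, R}.
      Root U: left subtree has 1 node {Y}, right has 3 {P, W, R}.
        Root P: left subtree has 0 nodes { }, right has 2 {W, R}.
          Root R: left subtree has 1 node {W}, right has 0 { }.

C G K N J F L B T U Y P R W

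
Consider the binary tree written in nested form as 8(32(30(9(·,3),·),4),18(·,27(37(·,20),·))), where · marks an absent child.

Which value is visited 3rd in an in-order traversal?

In-order visits the left subtree, then the node, then the right subtree.
At 8: go left to 32.
  At 32: go left to 30.
    At 30: go left to 9.
      At 9: no left child.
      Visit 9.
      At 9: go right to 3.
        3 is a leaf — visit 3.
    Visit 30.
    At 30: no right child.
  Visit 32.
  At 32: go right to 4.
    4 is a leaf — visit 4.
Visit 8.
At 8: go right to 18.
  At 18: no left child.
  Visit 18.
  At 18: go right to 27.
    At 27: go left to 37.
      At 37: no left child.
      Visit 37.
      At 37: go right to 20.
        20 is a leaf — visit 20.
    Visit 27.
    At 27: no right child.
Full in-order sequence: 9, 3, 30, 32, 4, 8, 18, 37, 20, 27.

30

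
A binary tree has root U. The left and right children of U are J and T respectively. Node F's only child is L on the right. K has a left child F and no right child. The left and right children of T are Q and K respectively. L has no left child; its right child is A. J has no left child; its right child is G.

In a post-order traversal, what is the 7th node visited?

Post-order visits the left subtree, then the right subtree, then the node.
At U: go left to J.
  At J: no left child.
  At J: go right to G.
    G is a leaf — visit G.
  Visit J.
At U: go right to T.
  At T: go left to Q.
    Q is a leaf — visit Q.
  At T: go right to K.
    At K: go left to F.
      At F: no left child.
      At F: go right to L.
        At L: no left child.
        At L: go right to A.
          A is a leaf — visit A.
        Visit L.
      Visit F.
    At K: no right child.
    Visit K.
  Visit T.
Visit U.
Full post-order sequence: G, J, Q, A, L, F, K, T, U.

K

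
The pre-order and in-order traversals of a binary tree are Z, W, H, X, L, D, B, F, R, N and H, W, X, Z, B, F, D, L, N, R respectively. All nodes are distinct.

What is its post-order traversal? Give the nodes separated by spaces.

H X W F B D N R L Z

The first element of pre-order is the root; it splits in-order into left and right subtrees.
Root Z: left subtree has 3 nodes {H, W, X}, right has 6 {B, F, D, L, N, R}.
  Root W: left subtree has 1 node {H}, right has 1 {X}.
  Root L: left subtree has 3 nodes {B, F, D}, right has 2 {N, R}.
    Root D: left subtree has 2 nodes {B, F}, right has 0 { }.
      Root B: left subtree has 0 nodes { }, right has 1 {F}.
    Root R: left subtree has 1 node {N}, right has 0 { }.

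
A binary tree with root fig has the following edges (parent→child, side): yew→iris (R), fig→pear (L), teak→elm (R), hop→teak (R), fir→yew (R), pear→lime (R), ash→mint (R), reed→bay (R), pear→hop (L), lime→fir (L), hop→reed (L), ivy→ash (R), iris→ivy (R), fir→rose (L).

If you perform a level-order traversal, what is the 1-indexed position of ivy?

13

Level-order visits nodes level by level from the root, left to right within each level.
Level 0: fig
Level 1: pear
Level 2: hop, lime
Level 3: reed, teak, fir
Level 4: bay, elm, rose, yew
Level 5: iris
Level 6: ivy
Level 7: ash
Level 8: mint
Full level-order sequence: fig, pear, hop, lime, reed, teak, fir, bay, elm, rose, yew, iris, ivy, ash, mint.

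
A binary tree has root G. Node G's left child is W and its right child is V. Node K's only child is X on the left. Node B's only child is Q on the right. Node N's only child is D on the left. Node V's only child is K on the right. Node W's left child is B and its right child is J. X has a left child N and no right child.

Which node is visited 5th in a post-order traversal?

D

Post-order visits the left subtree, then the right subtree, then the node.
At G: go left to W.
  At W: go left to B.
    At B: no left child.
    At B: go right to Q.
      Q is a leaf — visit Q.
    Visit B.
  At W: go right to J.
    J is a leaf — visit J.
  Visit W.
At G: go right to V.
  At V: no left child.
  At V: go right to K.
    At K: go left to X.
      At X: go left to N.
        At N: go left to D.
          D is a leaf — visit D.
        At N: no right child.
        Visit N.
      At X: no right child.
      Visit X.
    At K: no right child.
    Visit K.
  Visit V.
Visit G.
Full post-order sequence: Q, B, J, W, D, N, X, K, V, G.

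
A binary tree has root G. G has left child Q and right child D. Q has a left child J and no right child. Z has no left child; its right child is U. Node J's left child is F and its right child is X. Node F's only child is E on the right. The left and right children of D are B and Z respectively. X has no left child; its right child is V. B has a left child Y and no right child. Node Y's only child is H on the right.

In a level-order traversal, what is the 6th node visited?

Z

Level-order visits nodes level by level from the root, left to right within each level.
Level 0: G
Level 1: Q, D
Level 2: J, B, Z
Level 3: F, X, Y, U
Level 4: E, V, H
Full level-order sequence: G, Q, D, J, B, Z, F, X, Y, U, E, V, H.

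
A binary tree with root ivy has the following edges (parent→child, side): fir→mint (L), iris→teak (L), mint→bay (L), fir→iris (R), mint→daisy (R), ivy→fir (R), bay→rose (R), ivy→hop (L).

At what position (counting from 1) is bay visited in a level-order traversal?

6

Level-order visits nodes level by level from the root, left to right within each level.
Level 0: ivy
Level 1: hop, fir
Level 2: mint, iris
Level 3: bay, daisy, teak
Level 4: rose
Full level-order sequence: ivy, hop, fir, mint, iris, bay, daisy, teak, rose.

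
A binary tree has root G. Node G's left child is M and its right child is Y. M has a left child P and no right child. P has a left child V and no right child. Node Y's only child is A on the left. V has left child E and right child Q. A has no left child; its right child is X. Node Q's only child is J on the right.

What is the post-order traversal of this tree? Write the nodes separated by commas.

E, J, Q, V, P, M, X, A, Y, G

Post-order visits the left subtree, then the right subtree, then the node.
At G: go left to M.
  At M: go left to P.
    At P: go left to V.
      At V: go left to E.
        E is a leaf — visit E.
      At V: go right to Q.
        At Q: no left child.
        At Q: go right to J.
          J is a leaf — visit J.
        Visit Q.
      Visit V.
    At P: no right child.
    Visit P.
  At M: no right child.
  Visit M.
At G: go right to Y.
  At Y: go left to A.
    At A: no left child.
    At A: go right to X.
      X is a leaf — visit X.
    Visit A.
  At Y: no right child.
  Visit Y.
Visit G.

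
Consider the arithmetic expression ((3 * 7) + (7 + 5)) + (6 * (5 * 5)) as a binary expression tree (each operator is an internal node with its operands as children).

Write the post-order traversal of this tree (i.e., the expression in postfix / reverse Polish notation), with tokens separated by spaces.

Post-order on an expression tree gives postfix notation: for each operator, emit left operand, right operand, then the operator.

3 7 * 7 5 + + 6 5 5 * * +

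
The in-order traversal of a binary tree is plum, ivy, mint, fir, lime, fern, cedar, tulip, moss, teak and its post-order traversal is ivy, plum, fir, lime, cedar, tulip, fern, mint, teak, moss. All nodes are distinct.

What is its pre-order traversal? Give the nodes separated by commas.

The last element of post-order is the root; it splits in-order into left and right subtrees.
Root moss: left subtree has 8 nodes {plum, ivy, mint, fir, lime, fern, cedar, tulip}, right has 1 {teak}.
  Root mint: left subtree has 2 nodes {plum, ivy}, right has 5 {fir, lime, fern, cedar, tulip}.
    Root plum: left subtree has 0 nodes { }, right has 1 {ivy}.
    Root fern: left subtree has 2 nodes {fir, lime}, right has 2 {cedar, tulip}.
      Root lime: left subtree has 1 node {fir}, right has 0 { }.
      Root tulip: left subtree has 1 node {cedar}, right has 0 { }.

moss, mint, plum, ivy, fern, lime, fir, tulip, cedar, teak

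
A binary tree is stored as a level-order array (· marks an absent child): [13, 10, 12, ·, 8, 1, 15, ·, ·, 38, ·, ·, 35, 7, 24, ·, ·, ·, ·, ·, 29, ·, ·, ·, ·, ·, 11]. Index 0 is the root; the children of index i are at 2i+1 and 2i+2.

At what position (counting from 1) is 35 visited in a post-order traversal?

Post-order visits the left subtree, then the right subtree, then the node.
At 13: go left to 10.
  At 10: no left child.
  At 10: go right to 8.
    At 8: go left to 38.
      At 38: no left child.
      At 38: go right to 29.
        29 is a leaf — visit 29.
      Visit 38.
    At 8: no right child.
    Visit 8.
  Visit 10.
At 13: go right to 12.
  At 12: go left to 1.
    At 1: no left child.
    At 1: go right to 35.
      At 35: no left child.
      At 35: go right to 11.
        11 is a leaf — visit 11.
      Visit 35.
    Visit 1.
  At 12: go right to 15.
    At 15: go left to 7.
      7 is a leaf — visit 7.
    At 15: go right to 24.
      24 is a leaf — visit 24.
    Visit 15.
  Visit 12.
Visit 13.
Full post-order sequence: 29, 38, 8, 10, 11, 35, 1, 7, 24, 15, 12, 13.

6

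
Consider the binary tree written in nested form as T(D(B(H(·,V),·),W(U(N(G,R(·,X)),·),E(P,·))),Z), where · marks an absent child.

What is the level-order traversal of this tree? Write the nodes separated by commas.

Level-order visits nodes level by level from the root, left to right within each level.
Level 0: T
Level 1: D, Z
Level 2: B, W
Level 3: H, U, E
Level 4: V, N, P
Level 5: G, R
Level 6: X

T, D, Z, B, W, H, U, E, V, N, P, G, R, X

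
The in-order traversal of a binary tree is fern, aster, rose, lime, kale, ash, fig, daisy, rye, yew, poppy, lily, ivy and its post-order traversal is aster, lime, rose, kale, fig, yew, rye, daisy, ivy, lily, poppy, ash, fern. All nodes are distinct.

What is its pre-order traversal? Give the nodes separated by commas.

fern, ash, kale, rose, aster, lime, poppy, daisy, fig, rye, yew, lily, ivy

The last element of post-order is the root; it splits in-order into left and right subtrees.
Root fern: left subtree has 0 nodes { }, right has 12 {aster, rose, lime, kale, ash, fig, daisy, rye, yew, poppy, lily, ivy}.
  Root ash: left subtree has 4 nodes {aster, rose, lime, kale}, right has 7 {fig, daisy, rye, yew, poppy, lily, ivy}.
    Root kale: left subtree has 3 nodes {aster, rose, lime}, right has 0 { }.
      Root rose: left subtree has 1 node {aster}, right has 1 {lime}.
    Root poppy: left subtree has 4 nodes {fig, daisy, rye, yew}, right has 2 {lily, ivy}.
      Root daisy: left subtree has 1 node {fig}, right has 2 {rye, yew}.
        Root rye: left subtree has 0 nodes { }, right has 1 {yew}.
      Root lily: left subtree has 0 nodes { }, right has 1 {ivy}.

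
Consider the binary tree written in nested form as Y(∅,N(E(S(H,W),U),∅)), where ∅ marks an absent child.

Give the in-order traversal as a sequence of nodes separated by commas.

Y, H, S, W, E, U, N

In-order visits the left subtree, then the node, then the right subtree.
At Y: no left child.
Visit Y.
At Y: go right to N.
  At N: go left to E.
    At E: go left to S.
      At S: go left to H.
        H is a leaf — visit H.
      Visit S.
      At S: go right to W.
        W is a leaf — visit W.
    Visit E.
    At E: go right to U.
      U is a leaf — visit U.
  Visit N.
  At N: no right child.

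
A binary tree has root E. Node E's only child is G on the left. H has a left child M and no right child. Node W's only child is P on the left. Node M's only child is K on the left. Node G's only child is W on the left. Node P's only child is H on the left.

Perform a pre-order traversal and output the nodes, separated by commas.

Pre-order visits the node, then its left subtree, then its right subtree.
Visit E.
At E: go left to G.
  Visit G.
  At G: go left to W.
    Visit W.
    At W: go left to P.
      Visit P.
      At P: go left to H.
        Visit H.
        At H: go left to M.
          Visit M.
          At M: go left to K.
            K is a leaf — visit K.
          At M: no right child.
        At H: no right child.
      At P: no right child.
    At W: no right child.
  At G: no right child.
At E: no right child.

E, G, W, P, H, M, K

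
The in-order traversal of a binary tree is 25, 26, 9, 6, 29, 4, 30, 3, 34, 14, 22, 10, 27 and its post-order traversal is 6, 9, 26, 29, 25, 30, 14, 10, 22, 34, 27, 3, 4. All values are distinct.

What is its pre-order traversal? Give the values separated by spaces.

The last element of post-order is the root; it splits in-order into left and right subtrees.
Root 4: left subtree has 5 nodes {25, 26, 9, 6, 29}, right has 7 {30, 3, 34, 14, 22, 10, 27}.
  Root 25: left subtree has 0 nodes { }, right has 4 {26, 9, 6, 29}.
    Root 29: left subtree has 3 nodes {26, 9, 6}, right has 0 { }.
      Root 26: left subtree has 0 nodes { }, right has 2 {9, 6}.
        Root 9: left subtree has 0 nodes { }, right has 1 {6}.
  Root 3: left subtree has 1 node {30}, right has 5 {34, 14, 22, 10, 27}.
    Root 27: left subtree has 4 nodes {34, 14, 22, 10}, right has 0 { }.
      Root 34: left subtree has 0 nodes { }, right has 3 {14, 22, 10}.
        Root 22: left subtree has 1 node {14}, right has 1 {10}.

4 25 29 26 9 6 3 30 27 34 22 14 10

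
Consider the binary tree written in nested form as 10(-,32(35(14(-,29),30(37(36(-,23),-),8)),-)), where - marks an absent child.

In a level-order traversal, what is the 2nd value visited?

32

Level-order visits nodes level by level from the root, left to right within each level.
Level 0: 10
Level 1: 32
Level 2: 35
Level 3: 14, 30
Level 4: 29, 37, 8
Level 5: 36
Level 6: 23
Full level-order sequence: 10, 32, 35, 14, 30, 29, 37, 8, 36, 23.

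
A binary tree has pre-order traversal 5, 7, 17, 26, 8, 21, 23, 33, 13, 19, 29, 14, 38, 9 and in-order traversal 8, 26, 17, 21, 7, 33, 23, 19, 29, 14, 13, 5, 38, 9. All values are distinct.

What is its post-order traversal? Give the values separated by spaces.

The first element of pre-order is the root; it splits in-order into left and right subtrees.
Root 5: left subtree has 11 nodes {8, 26, 17, 21, 7, 33, 23, 19, 29, 14, 13}, right has 2 {38, 9}.
  Root 7: left subtree has 4 nodes {8, 26, 17, 21}, right has 6 {33, 23, 19, 29, 14, 13}.
    Root 17: left subtree has 2 nodes {8, 26}, right has 1 {21}.
      Root 26: left subtree has 1 node {8}, right has 0 { }.
    Root 23: left subtree has 1 node {33}, right has 4 {19, 29, 14, 13}.
      Root 13: left subtree has 3 nodes {19, 29, 14}, right has 0 { }.
        Root 19: left subtree has 0 nodes { }, right has 2 {29, 14}.
          Root 29: left subtree has 0 nodes { }, right has 1 {14}.
  Root 38: left subtree has 0 nodes { }, right has 1 {9}.

8 26 21 17 33 14 29 19 13 23 7 9 38 5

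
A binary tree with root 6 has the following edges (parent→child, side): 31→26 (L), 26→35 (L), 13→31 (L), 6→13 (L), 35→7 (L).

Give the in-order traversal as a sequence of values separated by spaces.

7 35 26 31 13 6

In-order visits the left subtree, then the node, then the right subtree.
At 6: go left to 13.
  At 13: go left to 31.
    At 31: go left to 26.
      At 26: go left to 35.
        At 35: go left to 7.
          7 is a leaf — visit 7.
        Visit 35.
        At 35: no right child.
      Visit 26.
      At 26: no right child.
    Visit 31.
    At 31: no right child.
  Visit 13.
  At 13: no right child.
Visit 6.
At 6: no right child.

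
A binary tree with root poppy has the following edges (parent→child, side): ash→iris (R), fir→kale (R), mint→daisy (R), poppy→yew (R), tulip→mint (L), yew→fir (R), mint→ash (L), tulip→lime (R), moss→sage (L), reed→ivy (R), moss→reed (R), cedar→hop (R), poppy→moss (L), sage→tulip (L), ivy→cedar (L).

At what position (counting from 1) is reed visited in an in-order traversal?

9

In-order visits the left subtree, then the node, then the right subtree.
At poppy: go left to moss.
  At moss: go left to sage.
    At sage: go left to tulip.
      At tulip: go left to mint.
        At mint: go left to ash.
          At ash: no left child.
          Visit ash.
          At ash: go right to iris.
            iris is a leaf — visit iris.
        Visit mint.
        At mint: go right to daisy.
          daisy is a leaf — visit daisy.
      Visit tulip.
      At tulip: go right to lime.
        lime is a leaf — visit lime.
    Visit sage.
    At sage: no right child.
  Visit moss.
  At moss: go right to reed.
    At reed: no left child.
    Visit reed.
    At reed: go right to ivy.
      At ivy: go left to cedar.
        At cedar: no left child.
        Visit cedar.
        At cedar: go right to hop.
          hop is a leaf — visit hop.
      Visit ivy.
      At ivy: no right child.
Visit poppy.
At poppy: go right to yew.
  At yew: no left child.
  Visit yew.
  At yew: go right to fir.
    At fir: no left child.
    Visit fir.
    At fir: go right to kale.
      kale is a leaf — visit kale.
Full in-order sequence: ash, iris, mint, daisy, tulip, lime, sage, moss, reed, cedar, hop, ivy, poppy, yew, fir, kale.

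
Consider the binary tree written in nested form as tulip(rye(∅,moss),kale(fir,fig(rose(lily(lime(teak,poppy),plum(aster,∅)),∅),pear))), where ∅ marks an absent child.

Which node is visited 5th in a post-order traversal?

poppy

Post-order visits the left subtree, then the right subtree, then the node.
At tulip: go left to rye.
  At rye: no left child.
  At rye: go right to moss.
    moss is a leaf — visit moss.
  Visit rye.
At tulip: go right to kale.
  At kale: go left to fir.
    fir is a leaf — visit fir.
  At kale: go right to fig.
    At fig: go left to rose.
      At rose: go left to lily.
        At lily: go left to lime.
          At lime: go left to teak.
            teak is a leaf — visit teak.
          At lime: go right to poppy.
            poppy is a leaf — visit poppy.
          Visit lime.
        At lily: go right to plum.
          At plum: go left to aster.
            aster is a leaf — visit aster.
          At plum: no right child.
          Visit plum.
        Visit lily.
      At rose: no right child.
      Visit rose.
    At fig: go right to pear.
      pear is a leaf — visit pear.
    Visit fig.
  Visit kale.
Visit tulip.
Full post-order sequence: moss, rye, fir, teak, poppy, lime, aster, plum, lily, rose, pear, fig, kale, tulip.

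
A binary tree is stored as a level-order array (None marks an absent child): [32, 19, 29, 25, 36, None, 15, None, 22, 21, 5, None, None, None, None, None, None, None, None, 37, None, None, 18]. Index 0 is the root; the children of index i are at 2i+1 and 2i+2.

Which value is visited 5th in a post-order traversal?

18

Post-order visits the left subtree, then the right subtree, then the node.
At 32: go left to 19.
  At 19: go left to 25.
    At 25: no left child.
    At 25: go right to 22.
      22 is a leaf — visit 22.
    Visit 25.
  At 19: go right to 36.
    At 36: go left to 21.
      At 21: go left to 37.
        37 is a leaf — visit 37.
      At 21: no right child.
      Visit 21.
    At 36: go right to 5.
      At 5: no left child.
      At 5: go right to 18.
        18 is a leaf — visit 18.
      Visit 5.
    Visit 36.
  Visit 19.
At 32: go right to 29.
  At 29: no left child.
  At 29: go right to 15.
    15 is a leaf — visit 15.
  Visit 29.
Visit 32.
Full post-order sequence: 22, 25, 37, 21, 18, 5, 36, 19, 15, 29, 32.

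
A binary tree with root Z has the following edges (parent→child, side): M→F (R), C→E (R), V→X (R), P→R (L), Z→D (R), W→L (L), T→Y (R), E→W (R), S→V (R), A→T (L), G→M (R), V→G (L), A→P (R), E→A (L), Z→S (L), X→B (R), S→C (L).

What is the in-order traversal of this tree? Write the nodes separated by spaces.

In-order visits the left subtree, then the node, then the right subtree.
At Z: go left to S.
  At S: go left to C.
    At C: no left child.
    Visit C.
    At C: go right to E.
      At E: go left to A.
        At A: go left to T.
          At T: no left child.
          Visit T.
          At T: go right to Y.
            Y is a leaf — visit Y.
        Visit A.
        At A: go right to P.
          At P: go left to R.
            R is a leaf — visit R.
          Visit P.
          At P: no right child.
      Visit E.
      At E: go right to W.
        At W: go left to L.
          L is a leaf — visit L.
        Visit W.
        At W: no right child.
  Visit S.
  At S: go right to V.
    At V: go left to G.
      At G: no left child.
      Visit G.
      At G: go right to M.
        At M: no left child.
        Visit M.
        At M: go right to F.
          F is a leaf — visit F.
    Visit V.
    At V: go right to X.
      At X: no left child.
      Visit X.
      At X: go right to B.
        B is a leaf — visit B.
Visit Z.
At Z: go right to D.
  D is a leaf — visit D.

C T Y A R P E L W S G M F V X B Z D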